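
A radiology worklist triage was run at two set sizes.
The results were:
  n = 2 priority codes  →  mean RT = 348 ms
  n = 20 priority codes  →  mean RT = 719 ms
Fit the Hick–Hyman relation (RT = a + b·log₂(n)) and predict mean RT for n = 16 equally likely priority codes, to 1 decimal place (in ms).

683.0 ms

RT is linear in log₂ n, so two points fix the line:
  b = (719 − 348) / (log₂ 20 − log₂ 2) = 371 / (4.3219 − 1) = 111.682 ms/bit
  a = 348 − 111.682 × 1 = 236.318 ms
Then RT(16) = 236.318 + 111.682 × log₂ 16 = 236.318 + 111.682 × 4 ≈ 683.046 ms.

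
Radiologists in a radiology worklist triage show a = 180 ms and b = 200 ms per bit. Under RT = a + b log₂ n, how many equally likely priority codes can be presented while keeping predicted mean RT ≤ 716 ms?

Information budget: (716 − 180)/200 = 2.6800 bits, so n ≤ 2^2.6800 = 6.409 → at most 6.

6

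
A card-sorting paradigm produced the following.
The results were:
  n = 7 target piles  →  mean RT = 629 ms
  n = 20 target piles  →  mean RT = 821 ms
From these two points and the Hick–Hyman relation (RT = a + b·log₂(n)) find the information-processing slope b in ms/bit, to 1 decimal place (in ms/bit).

126.8 ms/bit

b = (RT₂ − RT₁)/(log₂ n₂ − log₂ n₁) = (821 − 629)/(4.3219 − 2.8074) = 126.768 ms/bit.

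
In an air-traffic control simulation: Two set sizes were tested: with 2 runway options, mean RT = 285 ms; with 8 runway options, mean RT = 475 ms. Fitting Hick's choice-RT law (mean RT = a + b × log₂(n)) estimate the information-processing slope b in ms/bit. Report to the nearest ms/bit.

b = (RT₂ − RT₁)/(log₂ n₂ − log₂ n₁) = (475 − 285)/(3 − 1) = 95 ms/bit.

95 ms/bit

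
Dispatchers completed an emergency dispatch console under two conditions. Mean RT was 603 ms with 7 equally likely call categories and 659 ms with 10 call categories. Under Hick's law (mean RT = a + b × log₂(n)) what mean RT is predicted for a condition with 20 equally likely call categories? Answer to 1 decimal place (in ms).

Solve the two-equation system in a and b:
  b = (659 − 603) / (log₂ 10 − log₂ 7) = 56 / (3.3219 − 2.8074) = 108.828 ms/bit
  a = 603 − 108.828 × 2.8074 = 297.481 ms
Then RT(20) = 297.481 + 108.828 × log₂ 20 = 297.481 + 108.828 × 4.3219 ≈ 767.828 ms.

767.8 ms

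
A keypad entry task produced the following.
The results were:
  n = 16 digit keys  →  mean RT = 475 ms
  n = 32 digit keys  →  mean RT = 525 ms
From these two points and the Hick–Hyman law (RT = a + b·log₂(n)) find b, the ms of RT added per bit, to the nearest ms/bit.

50 ms/bit

The slope on a log₂ axis is (525 − 475) / (5 − 4) = 50 ms/bit.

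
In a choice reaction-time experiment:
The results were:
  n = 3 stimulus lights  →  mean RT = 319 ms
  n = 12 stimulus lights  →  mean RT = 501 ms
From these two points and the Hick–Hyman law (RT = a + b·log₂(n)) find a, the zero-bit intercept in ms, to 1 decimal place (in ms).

174.8 ms

b = (RT₂ − RT₁)/(log₂ n₂ − log₂ n₁) = (501 − 319)/(3.5850 − 1.5850) = 91.000 ms/bit.
a = RT₁ − b·log₂ n₁ = 319 − 91.000 × 1.5850 = 174.768 ms.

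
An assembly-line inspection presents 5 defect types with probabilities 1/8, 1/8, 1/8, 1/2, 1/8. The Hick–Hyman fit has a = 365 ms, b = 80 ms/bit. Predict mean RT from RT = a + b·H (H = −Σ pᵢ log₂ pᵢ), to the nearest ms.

525 ms

H = −Σ pᵢ log₂ pᵢ = 0.125·3 + 0.125·3 + 0.125·3 + 0.5·1 + 0.125·3 = 2.000 bits.
RT = 365 + 80 × 2.000 = 525.00 ms.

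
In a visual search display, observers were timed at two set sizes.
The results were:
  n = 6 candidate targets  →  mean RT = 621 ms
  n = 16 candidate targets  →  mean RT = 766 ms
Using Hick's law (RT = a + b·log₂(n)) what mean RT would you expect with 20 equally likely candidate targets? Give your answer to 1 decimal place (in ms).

With log₂ n on the abscissa the relation is linear; from the two conditions:
  b = (766 − 621) / (log₂ 16 − log₂ 6) = 145 / (4 − 2.5850) = 102.471 ms/bit
  a = 621 − 102.471 × 2.5850 = 356.117 ms
Then RT(20) = 356.117 + 102.471 × log₂ 20 = 356.117 + 102.471 × 4.3219 ≈ 798.988 ms.

799.0 ms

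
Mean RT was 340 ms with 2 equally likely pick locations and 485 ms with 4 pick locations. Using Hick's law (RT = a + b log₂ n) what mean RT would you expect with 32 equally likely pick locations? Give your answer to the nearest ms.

920 ms

Solve the two-equation system in a and b:
  b = (485 − 340) / (log₂ 4 − log₂ 2) = 145 / (2 − 1) = 145 ms/bit
  a = 340 − 145 × 1 = 195 ms
Then RT(32) = 195 + 145 × log₂ 32 = 195 + 145 × 5 ≈ 920.000 ms.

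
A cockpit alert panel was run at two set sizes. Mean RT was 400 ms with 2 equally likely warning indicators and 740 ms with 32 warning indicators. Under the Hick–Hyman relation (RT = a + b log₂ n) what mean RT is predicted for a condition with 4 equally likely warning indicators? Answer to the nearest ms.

With log₂ n on the abscissa the relation is linear; from the two conditions:
  b = (740 − 400) / (log₂ 32 − log₂ 2) = 340 / (5 − 1) = 85 ms/bit
  a = 400 − 85 × 1 = 315 ms
Then RT(4) = 315 + 85 × log₂ 4 = 315 + 85 × 2 ≈ 485.000 ms.

485 ms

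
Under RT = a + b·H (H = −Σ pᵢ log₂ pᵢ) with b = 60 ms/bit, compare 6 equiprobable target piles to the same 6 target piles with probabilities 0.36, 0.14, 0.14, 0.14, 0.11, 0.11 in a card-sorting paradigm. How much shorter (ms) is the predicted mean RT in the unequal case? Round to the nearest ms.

10 ms

Equiprobable entropy H₀ = log₂ 6 = 2.5850 bits.
Skewed entropy H = −Σ pᵢ log₂ pᵢ = 2.4225 bits.
ΔRT = b·(H₀ − H) = 60 × 0.1624 = 9.75 ms.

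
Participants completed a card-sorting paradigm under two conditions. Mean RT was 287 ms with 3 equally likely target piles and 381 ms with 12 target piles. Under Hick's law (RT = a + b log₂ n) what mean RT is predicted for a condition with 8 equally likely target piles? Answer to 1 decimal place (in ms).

RT is linear in log₂ n, so two points fix the line:
  b = (381 − 287) / (log₂ 12 − log₂ 3) = 94 / (3.5850 − 1.5850) = 47.000 ms/bit
  a = 287 − 47.000 × 1.5850 = 212.507 ms
Then RT(8) = 212.507 + 47.000 × log₂ 8 = 212.507 + 47.000 × 3 ≈ 353.507 ms.

353.5 ms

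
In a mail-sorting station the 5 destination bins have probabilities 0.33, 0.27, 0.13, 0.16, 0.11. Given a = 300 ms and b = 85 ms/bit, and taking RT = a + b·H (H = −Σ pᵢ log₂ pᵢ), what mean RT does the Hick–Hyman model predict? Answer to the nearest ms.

H = 0.33·log₂(1/0.33) + 0.27·log₂(1/0.27) + 0.13·log₂(1/0.13) + 0.16·log₂(1/0.16) + 0.11·log₂(1/0.11) = 2.1938 bits.
RT = 300 + 85 × 2.1938 = 486.47 ms.

486 ms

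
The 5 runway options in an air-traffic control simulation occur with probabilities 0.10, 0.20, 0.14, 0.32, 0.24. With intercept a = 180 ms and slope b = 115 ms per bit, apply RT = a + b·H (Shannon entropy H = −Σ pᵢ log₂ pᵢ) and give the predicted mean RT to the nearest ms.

Entropy contributions −pᵢ log₂ pᵢ: 0.3322, 0.4644, 0.3971, 0.5260, 0.4941; sum H = 2.2139 bits.
RT = a + bH = 180 + 115·2.2139 = 434.59 ms.

435 ms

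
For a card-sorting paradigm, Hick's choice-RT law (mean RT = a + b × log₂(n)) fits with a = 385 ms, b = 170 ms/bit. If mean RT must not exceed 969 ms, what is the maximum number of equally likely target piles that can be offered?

Information budget: (969 − 385)/170 = 3.4353 bits, so n ≤ 2^3.4353 = 10.817 → at most 10.

10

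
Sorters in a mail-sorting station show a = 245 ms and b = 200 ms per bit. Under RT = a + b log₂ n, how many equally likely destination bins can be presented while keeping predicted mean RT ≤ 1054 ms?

16

Set 245 + 200·log₂ n ≤ 1054 → log₂ n ≤ (1054 − 245)/200 = 4.0450.
So n ≤ 2^4.0450 = 16.507; the largest integer n is 16.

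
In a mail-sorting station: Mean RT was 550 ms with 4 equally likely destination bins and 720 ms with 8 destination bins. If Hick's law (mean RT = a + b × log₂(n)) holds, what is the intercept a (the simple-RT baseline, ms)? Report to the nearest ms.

210 ms

b = (RT₂ − RT₁)/(log₂ n₂ − log₂ n₁) = (720 − 550)/(3 − 2) = 170 ms/bit.
a = RT₁ − b·log₂ n₁ = 550 − 170 × 2 = 210.000 ms.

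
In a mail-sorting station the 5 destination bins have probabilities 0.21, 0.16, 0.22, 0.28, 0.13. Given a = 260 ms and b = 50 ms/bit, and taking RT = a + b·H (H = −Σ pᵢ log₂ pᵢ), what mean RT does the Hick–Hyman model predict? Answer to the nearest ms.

H = 0.21·log₂(1/0.21) + 0.16·log₂(1/0.16) + 0.22·log₂(1/0.22) + 0.28·log₂(1/0.28) + 0.13·log₂(1/0.13) = 2.2733 bits.
RT = 260 + 50 × 2.2733 = 373.66 ms.

374 ms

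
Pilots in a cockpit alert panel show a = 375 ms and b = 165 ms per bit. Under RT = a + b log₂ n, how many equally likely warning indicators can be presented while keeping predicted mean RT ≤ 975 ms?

Set 375 + 165·log₂ n ≤ 975 → log₂ n ≤ (975 − 375)/165 = 3.6364.
So n ≤ 2^3.6364 = 12.435; the largest integer n is 12.

12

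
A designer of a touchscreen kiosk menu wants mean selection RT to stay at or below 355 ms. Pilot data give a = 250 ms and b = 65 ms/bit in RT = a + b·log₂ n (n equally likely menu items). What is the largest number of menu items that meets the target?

3

Set 250 + 65·log₂ n ≤ 355 → log₂ n ≤ (355 − 250)/65 = 1.6154.
So n ≤ 2^1.6154 = 3.064; the largest integer n is 3.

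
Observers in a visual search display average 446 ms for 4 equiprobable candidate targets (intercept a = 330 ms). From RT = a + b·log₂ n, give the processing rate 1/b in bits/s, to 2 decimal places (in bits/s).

b = (446 − 330)/log₂ 4 = 116/2 = 58.000 ms per bit = 0.05800 s/bit; the reciprocal is 17.241 bits/s.

17.24 bits/s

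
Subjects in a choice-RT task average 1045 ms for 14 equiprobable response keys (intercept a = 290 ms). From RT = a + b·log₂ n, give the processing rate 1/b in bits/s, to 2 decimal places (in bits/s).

5.04 bits/s

Choice component = 1045 − 290 = 755 ms over log₂(14) = 3.8074 bits.
b = 755 / 3.8074 = 198.300 ms/bit, so 1/b = 5.043 bits/s.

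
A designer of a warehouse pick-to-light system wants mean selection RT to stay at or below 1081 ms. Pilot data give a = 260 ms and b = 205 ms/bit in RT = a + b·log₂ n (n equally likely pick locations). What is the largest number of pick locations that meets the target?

16

Set 260 + 205·log₂ n ≤ 1081 → log₂ n ≤ (1081 − 260)/205 = 4.0049.
So n ≤ 2^4.0049 = 16.054; the largest integer n is 16.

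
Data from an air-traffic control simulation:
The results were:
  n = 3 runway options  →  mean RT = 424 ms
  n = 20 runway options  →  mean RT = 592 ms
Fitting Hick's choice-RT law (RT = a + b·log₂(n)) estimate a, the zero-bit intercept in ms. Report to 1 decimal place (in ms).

326.7 ms

b = (RT₂ − RT₁)/(log₂ n₂ − log₂ n₁) = (592 − 424)/(4.3219 − 1.5850) = 61.382 ms/bit.
a = RT₁ − b·log₂ n₁ = 424 − 61.382 × 1.5850 = 326.712 ms.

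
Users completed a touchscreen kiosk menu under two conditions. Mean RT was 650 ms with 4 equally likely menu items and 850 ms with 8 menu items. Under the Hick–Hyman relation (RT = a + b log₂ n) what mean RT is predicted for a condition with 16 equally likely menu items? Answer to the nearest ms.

Solve the two-equation system in a and b:
  b = (850 − 650) / (log₂ 8 − log₂ 4) = 200 / (3 − 2) = 200 ms/bit
  a = 650 − 200 × 2 = 250 ms
Then RT(16) = 250 + 200 × log₂ 16 = 250 + 200 × 4 ≈ 1050.000 ms.

1050 ms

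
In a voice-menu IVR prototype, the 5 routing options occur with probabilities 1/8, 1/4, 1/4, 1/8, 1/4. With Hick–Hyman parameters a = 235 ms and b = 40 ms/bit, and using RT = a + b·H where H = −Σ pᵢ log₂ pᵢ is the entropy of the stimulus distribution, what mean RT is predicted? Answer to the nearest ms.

Each term −pᵢ log₂ pᵢ: 0.125·3 + 0.25·2 + 0.25·2 + 0.125·3 + 0.25·2; summed, H = 2.250 bits.
Mean RT = a + bH = 235 + 40·2.250 = 325.00 ms.

325 ms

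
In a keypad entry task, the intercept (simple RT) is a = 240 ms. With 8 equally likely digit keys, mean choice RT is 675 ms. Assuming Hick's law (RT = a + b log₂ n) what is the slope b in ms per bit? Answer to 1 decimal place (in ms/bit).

log₂(8) = 3 bits.
b = (RT − a)/log₂ n = (675 − 240) / 3 = 145.000 ms/bit.

145.0 ms/bit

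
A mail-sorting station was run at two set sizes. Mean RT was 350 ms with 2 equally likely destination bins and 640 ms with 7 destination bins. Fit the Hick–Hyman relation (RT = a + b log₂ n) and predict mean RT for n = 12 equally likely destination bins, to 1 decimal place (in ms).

Fit slope and intercept:
  b = (640 − 350) / (log₂ 7 − log₂ 2) = 290 / (2.8074 − 1) = 160.455 ms/bit
  a = 350 − 160.455 × 1 = 189.545 ms
Then RT(12) = 189.545 + 160.455 × log₂ 12 = 189.545 + 160.455 × 3.5850 ≈ 764.771 ms.

764.8 ms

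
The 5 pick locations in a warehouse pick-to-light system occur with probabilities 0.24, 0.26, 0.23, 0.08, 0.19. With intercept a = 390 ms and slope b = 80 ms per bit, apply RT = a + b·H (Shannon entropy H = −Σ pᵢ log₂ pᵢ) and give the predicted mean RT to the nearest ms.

569 ms

Entropy contributions −pᵢ log₂ pᵢ: 0.4941, 0.5053, 0.4877, 0.2915, 0.4552; sum H = 2.2338 bits.
RT = a + bH = 390 + 80·2.2338 = 568.71 ms.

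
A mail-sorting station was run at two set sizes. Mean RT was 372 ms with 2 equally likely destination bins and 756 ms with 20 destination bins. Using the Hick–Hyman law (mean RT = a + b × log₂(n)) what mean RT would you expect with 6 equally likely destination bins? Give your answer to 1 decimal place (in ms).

With log₂ n on the abscissa the relation is linear; from the two conditions:
  b = (756 − 372) / (log₂ 20 − log₂ 2) = 384 / (4.3219 − 1) = 115.596 ms/bit
  a = 372 − 115.596 × 1 = 256.404 ms
Then RT(6) = 256.404 + 115.596 × log₂ 6 = 256.404 + 115.596 × 2.5850 ≈ 555.215 ms.

555.2 ms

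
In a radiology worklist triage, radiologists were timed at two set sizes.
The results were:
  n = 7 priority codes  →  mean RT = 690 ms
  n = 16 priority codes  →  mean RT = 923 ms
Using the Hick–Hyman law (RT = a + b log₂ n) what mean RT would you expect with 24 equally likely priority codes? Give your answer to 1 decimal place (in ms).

RT is linear in log₂ n, so two points fix the line:
  b = (923 − 690) / (log₂ 16 − log₂ 7) = 233 / (4 − 2.8074) = 195.364 ms/bit
  a = 690 − 195.364 × 2.8074 = 141.544 ms
Then RT(24) = 141.544 + 195.364 × log₂ 24 = 141.544 + 195.364 × 4.5850 ≈ 1037.281 ms.

1037.3 ms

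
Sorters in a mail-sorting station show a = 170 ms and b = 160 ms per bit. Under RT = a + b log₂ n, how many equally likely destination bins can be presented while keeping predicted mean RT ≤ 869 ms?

20

Information budget: (869 − 170)/160 = 4.3688 bits, so n ≤ 2^4.3688 = 20.660 → at most 20.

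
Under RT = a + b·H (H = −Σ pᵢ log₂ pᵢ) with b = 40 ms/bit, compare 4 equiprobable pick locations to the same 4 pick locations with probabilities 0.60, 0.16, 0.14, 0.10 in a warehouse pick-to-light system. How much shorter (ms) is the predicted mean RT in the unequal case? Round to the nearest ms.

Equiprobable entropy H₀ = log₂ 4 = 2.0000 bits.
Skewed entropy H = −Σ pᵢ log₂ pᵢ = 1.5945 bits.
ΔRT = b·(H₀ − H) = 40 × 0.4055 = 16.22 ms.

16 ms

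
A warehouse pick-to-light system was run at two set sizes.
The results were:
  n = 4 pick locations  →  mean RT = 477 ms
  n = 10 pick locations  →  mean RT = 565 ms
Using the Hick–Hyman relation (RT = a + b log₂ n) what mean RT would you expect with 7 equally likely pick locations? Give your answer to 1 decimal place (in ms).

530.7 ms

Solve the two-equation system in a and b:
  b = (565 − 477) / (log₂ 10 − log₂ 4) = 88 / (3.3219 − 2) = 66.569 ms/bit
  a = 477 − 66.569 × 2 = 343.861 ms
Then RT(7) = 343.861 + 66.569 × log₂ 7 = 343.861 + 66.569 × 2.8074 ≈ 530.745 ms.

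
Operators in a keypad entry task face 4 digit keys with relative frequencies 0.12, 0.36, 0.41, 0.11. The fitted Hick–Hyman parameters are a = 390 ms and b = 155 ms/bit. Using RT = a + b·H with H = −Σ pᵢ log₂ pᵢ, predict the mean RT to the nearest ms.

H = 0.12·log₂(1/0.12) + 0.36·log₂(1/0.36) + 0.41·log₂(1/0.41) + 0.11·log₂(1/0.11) = 1.7754 bits.
RT = 390 + 155 × 1.7754 = 665.18 ms.

665 ms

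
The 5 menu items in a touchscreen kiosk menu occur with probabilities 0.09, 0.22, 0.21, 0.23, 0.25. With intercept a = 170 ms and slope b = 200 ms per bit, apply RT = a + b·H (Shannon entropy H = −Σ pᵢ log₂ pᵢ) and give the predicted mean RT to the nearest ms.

H = 0.09·log₂(1/0.09) + 0.22·log₂(1/0.22) + 0.21·log₂(1/0.21) + 0.23·log₂(1/0.23) + 0.25·log₂(1/0.25) = 2.2537 bits.
RT = 170 + 200 × 2.2537 = 620.74 ms.

621 ms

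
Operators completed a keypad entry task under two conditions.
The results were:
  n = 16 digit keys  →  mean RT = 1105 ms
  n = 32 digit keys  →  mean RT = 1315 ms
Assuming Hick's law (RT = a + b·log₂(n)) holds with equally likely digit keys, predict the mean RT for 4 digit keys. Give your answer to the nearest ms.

685 ms

RT is linear in log₂ n, so two points fix the line:
  b = (1315 − 1105) / (log₂ 32 − log₂ 16) = 210 / (5 − 4) = 210 ms/bit
  a = 1105 − 210 × 4 = 265 ms
Then RT(4) = 265 + 210 × log₂ 4 = 265 + 210 × 2 ≈ 685.000 ms.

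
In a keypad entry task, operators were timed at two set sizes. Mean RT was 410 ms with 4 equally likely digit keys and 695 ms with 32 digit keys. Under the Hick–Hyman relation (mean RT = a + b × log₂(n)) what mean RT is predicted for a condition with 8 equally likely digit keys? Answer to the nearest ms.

505 ms

Fit slope and intercept:
  b = (695 − 410) / (log₂ 32 − log₂ 4) = 285 / (5 − 2) = 95 ms/bit
  a = 410 − 95 × 2 = 220 ms
Then RT(8) = 220 + 95 × log₂ 8 = 220 + 95 × 3 ≈ 505.000 ms.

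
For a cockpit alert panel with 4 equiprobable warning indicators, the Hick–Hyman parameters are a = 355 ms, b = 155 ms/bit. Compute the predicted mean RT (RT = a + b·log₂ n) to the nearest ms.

665 ms

log₂(4) = 2 bits, so RT = 355 + 155 × 2 ≈ 665.000 ms.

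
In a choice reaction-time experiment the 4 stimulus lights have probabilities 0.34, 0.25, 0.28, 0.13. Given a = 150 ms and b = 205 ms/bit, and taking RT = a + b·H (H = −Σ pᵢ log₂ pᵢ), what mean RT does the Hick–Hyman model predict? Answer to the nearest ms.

545 ms

Entropy contributions −pᵢ log₂ pᵢ: 0.5292, 0.5000, 0.5142, 0.3826; sum H = 1.9260 bits.
RT = a + bH = 150 + 205·1.9260 = 544.84 ms.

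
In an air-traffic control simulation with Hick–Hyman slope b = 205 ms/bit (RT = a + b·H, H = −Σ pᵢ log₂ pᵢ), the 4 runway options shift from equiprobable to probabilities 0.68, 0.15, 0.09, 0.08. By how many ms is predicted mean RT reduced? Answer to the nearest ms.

Equiprobable entropy H₀ = log₂ 4 = 2.0000 bits.
Skewed entropy H = −Σ pᵢ log₂ pᵢ = 1.3931 bits.
ΔRT = b·(H₀ − H) = 205 × 0.6069 = 124.42 ms.

124 ms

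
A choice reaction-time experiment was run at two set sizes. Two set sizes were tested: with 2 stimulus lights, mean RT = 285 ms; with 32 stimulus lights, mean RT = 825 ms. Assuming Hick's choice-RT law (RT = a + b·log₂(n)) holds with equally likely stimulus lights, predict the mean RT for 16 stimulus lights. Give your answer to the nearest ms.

With log₂ n on the abscissa the relation is linear; from the two conditions:
  b = (825 − 285) / (log₂ 32 − log₂ 2) = 540 / (5 − 1) = 135 ms/bit
  a = 285 − 135 × 1 = 150 ms
Then RT(16) = 150 + 135 × log₂ 16 = 150 + 135 × 4 ≈ 690.000 ms.

690 ms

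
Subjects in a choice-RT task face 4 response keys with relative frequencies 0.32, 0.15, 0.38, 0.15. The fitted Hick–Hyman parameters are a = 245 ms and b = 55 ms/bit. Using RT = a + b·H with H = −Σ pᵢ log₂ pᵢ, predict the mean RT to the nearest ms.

Entropy contributions −pᵢ log₂ pᵢ: 0.5260, 0.4105, 0.5305, 0.4105; sum H = 1.8776 bits.
RT = a + bH = 245 + 55·1.8776 = 348.27 ms.

348 ms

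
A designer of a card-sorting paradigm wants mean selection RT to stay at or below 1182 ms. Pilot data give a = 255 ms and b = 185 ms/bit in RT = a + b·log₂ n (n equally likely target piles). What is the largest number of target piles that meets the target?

32

185·log₂ n ≤ 1182 − 255 = 927, giving log₂ n ≤ 5.0108 and n ≤ 32.241. The largest whole number is 32.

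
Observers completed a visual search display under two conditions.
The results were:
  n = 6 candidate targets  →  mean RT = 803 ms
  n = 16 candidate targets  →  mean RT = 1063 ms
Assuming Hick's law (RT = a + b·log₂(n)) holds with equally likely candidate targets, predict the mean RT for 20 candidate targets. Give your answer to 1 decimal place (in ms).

1122.2 ms

Solve the two-equation system in a and b:
  b = (1063 − 803) / (log₂ 16 − log₂ 6) = 260 / (4 − 2.5850) = 183.741 ms/bit
  a = 803 − 183.741 × 2.5850 = 328.037 ms
Then RT(20) = 328.037 + 183.741 × log₂ 20 = 328.037 + 183.741 × 4.3219 ≈ 1122.151 ms.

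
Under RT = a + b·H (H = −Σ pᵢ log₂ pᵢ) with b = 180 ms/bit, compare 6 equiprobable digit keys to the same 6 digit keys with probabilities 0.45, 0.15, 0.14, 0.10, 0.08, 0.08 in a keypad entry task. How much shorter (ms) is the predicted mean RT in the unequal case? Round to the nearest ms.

The RT saving is b·ΔH. Equiprobable H₀ = log₂(6) = 2.5850 bits; with the given probabilities H = 2.2413 bits.
b·(H₀ − H) = 180 × (2.5850 − 2.2413) = 61.87 ms.

62 ms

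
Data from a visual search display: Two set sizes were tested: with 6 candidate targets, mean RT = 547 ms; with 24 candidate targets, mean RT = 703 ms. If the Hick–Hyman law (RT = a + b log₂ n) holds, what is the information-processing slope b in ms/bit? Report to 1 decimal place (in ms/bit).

78.0 ms/bit

b = (RT₂ − RT₁)/(log₂ n₂ − log₂ n₁) = (703 − 547)/(4.5850 − 2.5850) = 78.000 ms/bit.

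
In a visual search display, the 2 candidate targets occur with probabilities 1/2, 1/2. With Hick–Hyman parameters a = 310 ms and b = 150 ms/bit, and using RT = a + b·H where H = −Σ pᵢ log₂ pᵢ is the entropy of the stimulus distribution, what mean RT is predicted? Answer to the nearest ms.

Each term −pᵢ log₂ pᵢ: 0.5·1 + 0.5·1; summed, H = 1.000 bits.
Mean RT = a + bH = 310 + 150·1.000 = 460.00 ms.

460 ms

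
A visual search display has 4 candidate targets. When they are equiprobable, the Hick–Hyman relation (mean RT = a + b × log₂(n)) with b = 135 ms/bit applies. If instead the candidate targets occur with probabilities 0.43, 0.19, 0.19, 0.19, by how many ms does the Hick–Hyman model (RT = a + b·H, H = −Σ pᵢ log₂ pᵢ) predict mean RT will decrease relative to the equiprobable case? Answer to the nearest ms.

15 ms

The RT saving is b·ΔH. Equiprobable H₀ = log₂(4) = 2.0000 bits; with the given probabilities H = 1.8892 bits.
b·(H₀ − H) = 135 × (2.0000 − 1.8892) = 14.95 ms.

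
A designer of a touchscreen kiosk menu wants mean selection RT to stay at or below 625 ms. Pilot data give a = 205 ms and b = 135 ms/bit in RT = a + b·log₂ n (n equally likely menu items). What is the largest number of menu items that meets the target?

135·log₂ n ≤ 625 − 205 = 420, giving log₂ n ≤ 3.1111 and n ≤ 8.640. The largest whole number is 8.

8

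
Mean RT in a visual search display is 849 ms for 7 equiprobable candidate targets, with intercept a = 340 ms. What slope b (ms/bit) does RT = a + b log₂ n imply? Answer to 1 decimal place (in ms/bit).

b = (849 − 340) / log₂(7) = 509 / 2.8074 = 181.309 ms/bit.

181.3 ms/bit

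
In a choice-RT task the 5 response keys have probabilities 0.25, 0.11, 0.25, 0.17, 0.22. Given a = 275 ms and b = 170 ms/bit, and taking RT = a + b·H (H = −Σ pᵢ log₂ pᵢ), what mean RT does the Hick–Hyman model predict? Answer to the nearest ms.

Entropy contributions −pᵢ log₂ pᵢ: 0.5000, 0.3503, 0.5000, 0.4346, 0.4806; sum H = 2.2654 bits.
RT = a + bH = 275 + 170·2.2654 = 660.13 ms.

660 ms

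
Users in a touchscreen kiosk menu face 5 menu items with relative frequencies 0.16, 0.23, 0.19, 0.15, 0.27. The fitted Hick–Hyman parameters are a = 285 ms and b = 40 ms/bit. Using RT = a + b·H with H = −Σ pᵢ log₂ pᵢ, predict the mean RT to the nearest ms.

H = 0.16·log₂(1/0.16) + 0.23·log₂(1/0.23) + 0.19·log₂(1/0.19) + 0.15·log₂(1/0.15) + 0.27·log₂(1/0.27) = 2.2865 bits.
RT = 285 + 40 × 2.2865 = 376.46 ms.

376 ms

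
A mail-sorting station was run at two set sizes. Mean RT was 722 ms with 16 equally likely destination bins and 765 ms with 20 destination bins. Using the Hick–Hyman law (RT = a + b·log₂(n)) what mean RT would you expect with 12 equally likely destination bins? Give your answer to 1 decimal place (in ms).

666.6 ms

With log₂ n on the abscissa the relation is linear; from the two conditions:
  b = (765 − 722) / (log₂ 20 − log₂ 16) = 43 / (4.3219 − 4) = 133.570 ms/bit
  a = 722 − 133.570 × 4 = 187.719 ms
Then RT(12) = 187.719 + 133.570 × log₂ 12 = 187.719 + 133.570 × 3.5850 ≈ 666.563 ms.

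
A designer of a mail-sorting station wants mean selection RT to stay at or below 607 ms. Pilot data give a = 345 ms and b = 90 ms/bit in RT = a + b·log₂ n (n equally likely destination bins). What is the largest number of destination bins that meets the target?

Information budget: (607 − 345)/90 = 2.9111 bits, so n ≤ 2^2.9111 = 7.522 → at most 7.

7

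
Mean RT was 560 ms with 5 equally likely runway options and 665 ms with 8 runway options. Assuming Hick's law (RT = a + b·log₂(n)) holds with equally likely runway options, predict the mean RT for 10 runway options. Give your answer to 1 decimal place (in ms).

RT is linear in log₂ n, so two points fix the line:
  b = (665 − 560) / (log₂ 8 − log₂ 5) = 105 / (3 − 2.3219) = 154.851 ms/bit
  a = 560 − 154.851 × 2.3219 = 200.447 ms
Then RT(10) = 200.447 + 154.851 × log₂ 10 = 200.447 + 154.851 × 3.3219 ≈ 714.851 ms.

714.9 ms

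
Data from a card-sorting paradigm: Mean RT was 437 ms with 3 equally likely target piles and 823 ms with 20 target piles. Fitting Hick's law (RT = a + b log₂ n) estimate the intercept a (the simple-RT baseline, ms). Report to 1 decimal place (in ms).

213.5 ms

Slope: b = (823 − 437) / (log₂ 20 − log₂ 3) = 386/2.7370 = 141.032 ms/bit.
a = RT₁ − b·log₂ n₁ = 437 − 141.032 × 1.5850 = 213.469 ms.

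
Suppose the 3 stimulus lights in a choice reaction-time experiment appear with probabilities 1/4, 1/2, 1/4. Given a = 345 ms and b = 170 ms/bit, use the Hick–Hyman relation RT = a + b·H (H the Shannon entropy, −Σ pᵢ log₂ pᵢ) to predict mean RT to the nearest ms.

600 ms

Each term −pᵢ log₂ pᵢ: 0.25·2 + 0.5·1 + 0.25·2; summed, H = 1.500 bits.
Mean RT = a + bH = 345 + 170·1.500 = 600.00 ms.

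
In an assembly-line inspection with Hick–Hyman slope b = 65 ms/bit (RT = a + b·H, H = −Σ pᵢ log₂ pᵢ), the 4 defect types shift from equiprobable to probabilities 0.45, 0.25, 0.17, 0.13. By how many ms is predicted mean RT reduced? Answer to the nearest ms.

11 ms

The RT saving is b·ΔH. Equiprobable H₀ = log₂(4) = 2.0000 bits; with the given probabilities H = 1.8356 bits.
b·(H₀ − H) = 65 × (2.0000 − 1.8356) = 10.68 ms.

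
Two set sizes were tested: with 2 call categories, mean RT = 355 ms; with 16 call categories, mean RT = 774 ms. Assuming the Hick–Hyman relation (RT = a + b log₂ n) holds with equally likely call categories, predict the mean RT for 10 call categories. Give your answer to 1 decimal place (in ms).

679.3 ms

RT is linear in log₂ n, so two points fix the line:
  b = (774 − 355) / (log₂ 16 − log₂ 2) = 419 / (4 − 1) = 139.667 ms/bit
  a = 355 − 139.667 × 1 = 215.333 ms
Then RT(10) = 215.333 + 139.667 × log₂ 10 = 215.333 + 139.667 × 3.3219 ≈ 679.296 ms.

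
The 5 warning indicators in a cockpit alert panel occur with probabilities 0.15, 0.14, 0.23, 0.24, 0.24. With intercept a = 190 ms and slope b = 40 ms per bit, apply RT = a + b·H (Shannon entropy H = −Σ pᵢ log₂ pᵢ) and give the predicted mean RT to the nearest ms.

Entropy contributions −pᵢ log₂ pᵢ: 0.4105, 0.3971, 0.4877, 0.4941, 0.4941; sum H = 2.2836 bits.
RT = a + bH = 190 + 40·2.2836 = 281.34 ms.

281 ms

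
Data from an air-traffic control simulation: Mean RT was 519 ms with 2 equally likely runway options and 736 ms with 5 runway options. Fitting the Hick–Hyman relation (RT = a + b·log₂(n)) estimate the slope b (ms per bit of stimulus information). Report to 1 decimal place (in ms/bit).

b = (RT₂ − RT₁)/(log₂ n₂ − log₂ n₁) = (736 − 519)/(2.3219 − 1) = 164.154 ms/bit.

164.2 ms/bit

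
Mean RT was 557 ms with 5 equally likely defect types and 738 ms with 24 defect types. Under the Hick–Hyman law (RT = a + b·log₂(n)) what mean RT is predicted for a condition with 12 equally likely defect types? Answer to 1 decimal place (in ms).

Fit slope and intercept:
  b = (738 − 557) / (log₂ 24 − log₂ 5) = 181 / (4.5850 − 2.3219) = 79.981 ms/bit
  a = 557 − 79.981 × 2.3219 = 371.290 ms
Then RT(12) = 371.290 + 79.981 × log₂ 12 = 371.290 + 79.981 × 3.5850 ≈ 658.019 ms.

658.0 ms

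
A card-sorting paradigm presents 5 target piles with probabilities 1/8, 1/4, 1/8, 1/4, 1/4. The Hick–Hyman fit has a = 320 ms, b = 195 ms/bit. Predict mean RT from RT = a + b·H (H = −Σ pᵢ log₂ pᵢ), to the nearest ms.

759 ms

H = −Σ pᵢ log₂ pᵢ = 0.125·3 + 0.25·2 + 0.125·3 + 0.25·2 + 0.25·2 = 2.250 bits.
RT = 320 + 195 × 2.250 = 758.75 ms.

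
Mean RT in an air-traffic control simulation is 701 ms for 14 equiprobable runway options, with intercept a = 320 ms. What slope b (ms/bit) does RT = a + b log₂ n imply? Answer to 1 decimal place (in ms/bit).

14 alternatives carry log₂ 14 = 3.8074 bits; the choice cost is 701 − 320 = 381 ms, so b = 381/3.8074 = 100.069 ms/bit.

100.1 ms/bit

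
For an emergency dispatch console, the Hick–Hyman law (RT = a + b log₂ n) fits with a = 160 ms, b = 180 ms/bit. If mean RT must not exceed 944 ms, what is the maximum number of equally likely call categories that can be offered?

20

Information budget: (944 − 160)/180 = 4.3556 bits, so n ≤ 2^4.3556 = 20.472 → at most 20.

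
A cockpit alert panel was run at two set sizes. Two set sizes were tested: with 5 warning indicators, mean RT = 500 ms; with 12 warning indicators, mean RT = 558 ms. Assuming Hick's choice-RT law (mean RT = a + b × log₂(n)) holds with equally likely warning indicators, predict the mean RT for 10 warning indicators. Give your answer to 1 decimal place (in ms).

545.9 ms

Fit slope and intercept:
  b = (558 − 500) / (log₂ 12 − log₂ 5) = 58 / (3.5850 − 2.3219) = 45.921 ms/bit
  a = 500 − 45.921 × 2.3219 = 393.374 ms
Then RT(10) = 393.374 + 45.921 × log₂ 10 = 393.374 + 45.921 × 3.3219 ≈ 545.921 ms.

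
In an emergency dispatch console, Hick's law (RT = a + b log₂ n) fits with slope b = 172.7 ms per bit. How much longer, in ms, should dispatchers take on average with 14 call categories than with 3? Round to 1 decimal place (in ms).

383.8 ms

ΔRT = (a + b log₂ n₂) − (a + b log₂ n₁) = b·(log₂ n₂ − log₂ n₁).
log₂(14) − log₂(3) = 3.8074 − 1.5850 = 2.2224.
ΔRT = 172.7 × 2.2224 = 383.807 ms.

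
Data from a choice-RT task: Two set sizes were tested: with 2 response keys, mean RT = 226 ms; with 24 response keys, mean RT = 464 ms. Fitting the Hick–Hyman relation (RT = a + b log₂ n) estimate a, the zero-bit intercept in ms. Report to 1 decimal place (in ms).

The slope on a log₂ axis is (464 − 226) / (4.5850 − 1) = 66.388 ms/bit.
Intercept: a = 226 − 66.388·log₂(2) = 159.612 ms.

159.6 ms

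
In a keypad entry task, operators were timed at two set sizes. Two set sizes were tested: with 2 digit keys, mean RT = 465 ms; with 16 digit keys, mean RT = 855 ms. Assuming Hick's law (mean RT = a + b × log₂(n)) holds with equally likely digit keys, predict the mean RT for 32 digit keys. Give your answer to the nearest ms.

985 ms

RT is linear in log₂ n, so two points fix the line:
  b = (855 − 465) / (log₂ 16 − log₂ 2) = 390 / (4 − 1) = 130 ms/bit
  a = 465 − 130 × 1 = 335 ms
Then RT(32) = 335 + 130 × log₂ 32 = 335 + 130 × 5 ≈ 985.000 ms.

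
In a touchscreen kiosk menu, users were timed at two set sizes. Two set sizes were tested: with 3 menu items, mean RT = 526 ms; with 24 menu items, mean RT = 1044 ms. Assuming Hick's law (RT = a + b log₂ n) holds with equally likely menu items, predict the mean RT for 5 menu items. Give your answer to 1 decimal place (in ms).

653.2 ms

Solve the two-equation system in a and b:
  b = (1044 − 526) / (log₂ 24 − log₂ 3) = 518 / (4.5850 − 1.5850) = 172.667 ms/bit
  a = 526 − 172.667 × 1.5850 = 252.330 ms
Then RT(5) = 252.330 + 172.667 × log₂ 5 = 252.330 + 172.667 × 2.3219 ≈ 653.249 ms.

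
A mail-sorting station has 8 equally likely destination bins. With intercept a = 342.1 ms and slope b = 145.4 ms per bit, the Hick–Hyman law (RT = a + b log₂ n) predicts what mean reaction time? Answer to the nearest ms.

778 ms

log₂(8) = 3 bits, so RT = 342.1 + 145.4 × 3 ≈ 778.300 ms.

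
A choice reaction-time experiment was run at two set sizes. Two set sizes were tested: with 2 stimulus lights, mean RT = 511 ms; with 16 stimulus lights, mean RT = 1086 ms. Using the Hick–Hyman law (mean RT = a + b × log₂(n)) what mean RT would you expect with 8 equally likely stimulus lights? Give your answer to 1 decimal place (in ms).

RT is linear in log₂ n, so two points fix the line:
  b = (1086 − 511) / (log₂ 16 − log₂ 2) = 575 / (4 − 1) = 191.667 ms/bit
  a = 511 − 191.667 × 1 = 319.333 ms
Then RT(8) = 319.333 + 191.667 × log₂ 8 = 319.333 + 191.667 × 3 ≈ 894.333 ms.

894.3 ms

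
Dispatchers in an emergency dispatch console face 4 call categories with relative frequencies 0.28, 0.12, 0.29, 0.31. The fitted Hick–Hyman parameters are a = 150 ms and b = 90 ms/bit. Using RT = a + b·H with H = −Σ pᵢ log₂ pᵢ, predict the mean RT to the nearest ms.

323 ms

Entropy contributions −pᵢ log₂ pᵢ: 0.5142, 0.3671, 0.5179, 0.5238; sum H = 1.9230 bits.
RT = a + bH = 150 + 90·1.9230 = 323.07 ms.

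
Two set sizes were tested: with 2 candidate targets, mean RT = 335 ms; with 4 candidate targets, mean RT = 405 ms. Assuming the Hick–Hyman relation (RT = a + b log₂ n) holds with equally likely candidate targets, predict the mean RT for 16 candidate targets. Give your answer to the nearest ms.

RT is linear in log₂ n, so two points fix the line:
  b = (405 − 335) / (log₂ 4 − log₂ 2) = 70 / (2 − 1) = 70 ms/bit
  a = 335 − 70 × 1 = 265 ms
Then RT(16) = 265 + 70 × log₂ 16 = 265 + 70 × 4 ≈ 545.000 ms.

545 ms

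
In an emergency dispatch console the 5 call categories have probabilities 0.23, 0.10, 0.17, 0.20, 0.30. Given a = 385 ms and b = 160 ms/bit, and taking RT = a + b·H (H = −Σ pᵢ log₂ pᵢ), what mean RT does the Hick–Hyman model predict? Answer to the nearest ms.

Entropy contributions −pᵢ log₂ pᵢ: 0.4877, 0.3322, 0.4346, 0.4644, 0.5211; sum H = 2.2399 bits.
RT = a + bH = 385 + 160·2.2399 = 743.39 ms.

743 ms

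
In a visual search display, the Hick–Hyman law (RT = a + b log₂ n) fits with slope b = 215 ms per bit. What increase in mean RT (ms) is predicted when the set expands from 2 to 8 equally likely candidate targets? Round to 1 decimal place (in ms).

Only the slope matters, since a is common to both: ΔRT = b·log₂(n₂/n₁).
log₂(8) − log₂(2) = log₂(8/2) = log₂(4) = 2.
ΔRT = 215 × 2.0000 = 430.000 ms.

430.0 ms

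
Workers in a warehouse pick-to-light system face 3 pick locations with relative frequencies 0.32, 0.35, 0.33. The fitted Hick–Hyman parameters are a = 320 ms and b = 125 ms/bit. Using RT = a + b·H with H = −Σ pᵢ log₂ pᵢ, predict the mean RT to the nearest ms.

H = 0.32·log₂(1/0.32) + 0.35·log₂(1/0.35) + 0.33·log₂(1/0.33) = 1.5840 bits.
RT = 320 + 125 × 1.5840 = 517.99 ms.

518 ms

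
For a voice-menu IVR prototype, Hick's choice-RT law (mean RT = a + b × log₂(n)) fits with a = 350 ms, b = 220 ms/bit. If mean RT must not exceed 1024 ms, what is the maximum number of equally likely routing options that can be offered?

Set 350 + 220·log₂ n ≤ 1024 → log₂ n ≤ (1024 − 350)/220 = 3.0636.
So n ≤ 2^3.0636 = 8.361; the largest integer n is 8.

8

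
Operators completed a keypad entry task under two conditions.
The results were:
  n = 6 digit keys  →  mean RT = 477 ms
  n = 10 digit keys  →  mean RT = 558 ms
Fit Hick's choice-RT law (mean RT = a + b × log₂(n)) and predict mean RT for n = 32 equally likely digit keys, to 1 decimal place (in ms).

Solve the two-equation system in a and b:
  b = (558 − 477) / (log₂ 10 − log₂ 6) = 81 / (3.3219 − 2.5850) = 109.910 ms/bit
  a = 477 − 109.910 × 2.5850 = 192.886 ms
Then RT(32) = 192.886 + 109.910 × log₂ 32 = 192.886 + 109.910 × 5 ≈ 742.437 ms.

742.4 ms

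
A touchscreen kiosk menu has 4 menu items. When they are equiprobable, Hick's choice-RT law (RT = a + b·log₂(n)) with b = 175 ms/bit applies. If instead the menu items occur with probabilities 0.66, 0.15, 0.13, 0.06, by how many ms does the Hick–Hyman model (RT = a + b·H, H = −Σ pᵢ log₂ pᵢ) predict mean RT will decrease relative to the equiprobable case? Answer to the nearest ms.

Equiprobable entropy H₀ = log₂ 4 = 2.0000 bits.
Skewed entropy H = −Σ pᵢ log₂ pᵢ = 1.4324 bits.
ΔRT = b·(H₀ − H) = 175 × 0.5676 = 99.34 ms.

99 ms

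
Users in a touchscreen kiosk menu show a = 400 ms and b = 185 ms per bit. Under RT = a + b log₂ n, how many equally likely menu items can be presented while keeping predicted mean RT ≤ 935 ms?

Set 400 + 185·log₂ n ≤ 935 → log₂ n ≤ (935 − 400)/185 = 2.8919.
So n ≤ 2^2.8919 = 7.422; the largest integer n is 7.

7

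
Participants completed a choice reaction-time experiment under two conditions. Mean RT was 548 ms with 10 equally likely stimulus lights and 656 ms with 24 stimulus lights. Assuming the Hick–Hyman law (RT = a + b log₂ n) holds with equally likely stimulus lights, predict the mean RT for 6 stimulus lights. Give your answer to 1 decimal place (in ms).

Fit slope and intercept:
  b = (656 − 548) / (log₂ 24 − log₂ 10) = 108 / (4.5850 − 3.3219) = 85.508 ms/bit
  a = 548 − 85.508 × 3.3219 = 263.947 ms
Then RT(6) = 263.947 + 85.508 × log₂ 6 = 263.947 + 85.508 × 2.5850 ≈ 484.983 ms.

485.0 ms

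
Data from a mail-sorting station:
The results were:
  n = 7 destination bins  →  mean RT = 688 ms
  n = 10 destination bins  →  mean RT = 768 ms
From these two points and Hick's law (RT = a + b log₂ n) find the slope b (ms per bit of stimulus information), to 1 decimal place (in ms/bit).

155.5 ms/bit

The slope on a log₂ axis is (768 − 688) / (3.3219 − 2.8074) = 155.469 ms/bit.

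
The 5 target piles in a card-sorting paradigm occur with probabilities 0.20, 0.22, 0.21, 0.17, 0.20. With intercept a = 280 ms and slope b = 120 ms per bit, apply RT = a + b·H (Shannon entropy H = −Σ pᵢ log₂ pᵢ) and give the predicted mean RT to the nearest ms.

558 ms

Entropy contributions −pᵢ log₂ pᵢ: 0.4644, 0.4806, 0.4728, 0.4346, 0.4644; sum H = 2.3168 bits.
RT = a + bH = 280 + 120·2.3168 = 558.01 ms.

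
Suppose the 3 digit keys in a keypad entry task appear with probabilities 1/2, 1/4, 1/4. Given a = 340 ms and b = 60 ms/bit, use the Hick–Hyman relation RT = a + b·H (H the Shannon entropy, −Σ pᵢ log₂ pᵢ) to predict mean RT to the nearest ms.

430 ms

Each term −pᵢ log₂ pᵢ: 0.5·1 + 0.25·2 + 0.25·2; summed, H = 1.500 bits.
Mean RT = a + bH = 340 + 60·1.500 = 430.00 ms.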